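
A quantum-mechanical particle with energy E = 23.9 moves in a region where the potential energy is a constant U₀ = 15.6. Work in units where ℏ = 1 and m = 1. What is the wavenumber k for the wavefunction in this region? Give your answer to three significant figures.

k = 4.07

With E > U₀ the solution is oscillatory, ψ ∝ e^{±ikx} with k = √(2m(E − U₀))/ℏ.
k = √(2 × 1 × 8.3) = 4.074.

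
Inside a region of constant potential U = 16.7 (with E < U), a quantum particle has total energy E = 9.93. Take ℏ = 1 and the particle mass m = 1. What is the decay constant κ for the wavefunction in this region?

Since E < U the TISE in this region is ψ'' = κ²ψ with κ = √(2m(U − E))/ℏ.
κ = √(2 × 1 × 6.77) = 3.680.

κ = 3.68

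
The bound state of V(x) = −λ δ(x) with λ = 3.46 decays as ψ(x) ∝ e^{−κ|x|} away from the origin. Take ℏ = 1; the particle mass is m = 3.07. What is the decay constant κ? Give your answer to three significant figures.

Integrate −(ℏ²/2m)ψ'' − λδ(x)ψ = Eψ from −ε to +ε: the ψ'' term gives ψ'(0⁺) − ψ'(0⁻) and the δ term gives −(2mλ/ℏ²)ψ(0).
With ψ ∝ e^{−κ|x|} this yields −2κ = −2mλ/ℏ², so κ = mλ/ℏ² = 10.62.

κ = 10.6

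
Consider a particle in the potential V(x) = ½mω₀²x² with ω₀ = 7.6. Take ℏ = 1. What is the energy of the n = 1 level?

Using E_n = (n + ½)ℏω₀: E_1 = 1.5 × 7.6 = 11.40.

E = 11.4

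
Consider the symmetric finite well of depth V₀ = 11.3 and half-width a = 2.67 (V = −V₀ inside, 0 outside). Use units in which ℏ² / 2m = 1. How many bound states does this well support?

N = 6

Define the well-strength parameter z₀ = (a/ℏ)√(2mV₀) = 2.67 × √(2·0.5·11.3) = 8.975.
A new bound state (alternating even/odd) appears each time z₀ passes a multiple of π/2, so N = ⌊2z₀/π⌋ + 1 = ⌊5.714⌋ + 1 = 6.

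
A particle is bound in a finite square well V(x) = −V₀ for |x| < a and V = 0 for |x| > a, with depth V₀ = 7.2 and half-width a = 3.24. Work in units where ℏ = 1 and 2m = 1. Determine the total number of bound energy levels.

Define the well-strength parameter z₀ = (a/ℏ)√(2mV₀) = 3.24 × √(2·0.5·7.2) = 8.694.
The even/odd transcendental equations gain one root per π/2 in z₀, giving N = 1 + ⌊2z₀/π⌋ = 1 + ⌊5.535⌋ = 6.

N = 6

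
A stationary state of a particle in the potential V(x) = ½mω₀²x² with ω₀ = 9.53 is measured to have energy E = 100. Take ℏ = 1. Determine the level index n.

n = 10

Invert E_n = (n + ½)ℏω₀: n = E/ℏω₀ − ½ = 9.993, so n = 10.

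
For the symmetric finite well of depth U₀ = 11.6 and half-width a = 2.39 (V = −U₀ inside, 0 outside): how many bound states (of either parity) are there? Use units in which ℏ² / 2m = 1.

N = 6

The dimensionless depth is z₀ = a√(2mU₀)/ℏ = 2.39 × √(11.60) = 8.140.
The even/odd transcendental equations gain one root per π/2 in z₀, giving N = 1 + ⌊2z₀/π⌋ = 1 + ⌊5.182⌋ = 6.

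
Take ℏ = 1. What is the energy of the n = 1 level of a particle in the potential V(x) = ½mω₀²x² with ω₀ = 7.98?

The oscillator eigenvalues are E_n = ℏω₀(n + ½), so E_1 = 7.98 × 1.5 = 11.97.

E = 12.0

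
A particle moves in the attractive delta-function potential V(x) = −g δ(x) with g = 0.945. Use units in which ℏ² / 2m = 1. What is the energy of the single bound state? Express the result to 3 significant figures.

E = -0.223

The bound state is ψ(x) = √κ e^{−κ|x|}. The derivative jump ψ'(0⁺) − ψ'(0⁻) = −(2mg/ℏ²)ψ(0) fixes κ = mg/ℏ² = 0.4725.
Then E = −ℏ²κ²/(2m) = −mg²/(2ℏ²) = -0.2233.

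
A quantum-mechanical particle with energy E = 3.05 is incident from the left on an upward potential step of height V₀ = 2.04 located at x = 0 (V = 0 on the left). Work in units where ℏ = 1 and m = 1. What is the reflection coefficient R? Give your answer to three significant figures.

R = 0.0726

On each side the TISE gives plane waves with k = √(2m(E − V))/ℏ: k₁ = √(2·1·3.05) = 2.470, k₂ = √(2·1·1.01) = 1.421.
Matching ψ and ψ′ at x = 0 gives r = (k₁ − k₂)/(k₁ + k₂), so R = r² = 0.07262 and T = 1 − R = 0.9274.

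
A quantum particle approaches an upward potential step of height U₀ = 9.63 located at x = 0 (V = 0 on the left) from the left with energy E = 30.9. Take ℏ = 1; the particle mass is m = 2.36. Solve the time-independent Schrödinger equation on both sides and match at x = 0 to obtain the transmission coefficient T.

T = 0.991

The wavenumbers are k₁ = √(2mE)/ℏ = 12.08 on the left and k₂ = √(2m(E − U₀))/ℏ = 10.02 on the right.
Matching ψ and ψ′ at x = 0 gives r = (k₁ − k₂)/(k₁ + k₂), so R = r² = 0.008667 and T = 1 − R = 0.9913.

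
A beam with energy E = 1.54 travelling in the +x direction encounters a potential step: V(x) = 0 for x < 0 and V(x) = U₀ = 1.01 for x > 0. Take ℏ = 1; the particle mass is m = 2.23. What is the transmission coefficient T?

The wavenumbers are k₁ = √(2mE)/ℏ = 2.621 on the left and k₂ = √(2m(E − U₀))/ℏ = 1.537 on the right.
Matching ψ and ψ′ at x = 0 gives r = (k₁ − k₂)/(k₁ + k₂), so R = r² = 0.06787 and T = 1 − R = 0.9321.

T = 0.932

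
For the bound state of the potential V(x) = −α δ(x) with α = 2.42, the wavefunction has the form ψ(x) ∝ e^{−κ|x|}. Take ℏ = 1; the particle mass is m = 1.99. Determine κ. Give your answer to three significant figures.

Integrate −(ℏ²/2m)ψ'' − αδ(x)ψ = Eψ from −ε to +ε: the ψ'' term gives ψ'(0⁺) − ψ'(0⁻) and the δ term gives −(2mα/ℏ²)ψ(0).
With ψ ∝ e^{−κ|x|} this yields −2κ = −2mα/ℏ², so κ = mα/ℏ² = 4.816.

κ = 4.82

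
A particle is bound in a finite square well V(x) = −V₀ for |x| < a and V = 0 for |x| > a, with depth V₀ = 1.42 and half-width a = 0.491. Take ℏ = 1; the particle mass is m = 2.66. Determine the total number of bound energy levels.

N = 1

Define the well-strength parameter z₀ = (a/ℏ)√(2mV₀) = 0.491 × √(2·2.66·1.42) = 1.350.
A new bound state (alternating even/odd) appears each time z₀ passes a multiple of π/2, so N = ⌊2z₀/π⌋ + 1 = ⌊0.8591⌋ + 1 = 1.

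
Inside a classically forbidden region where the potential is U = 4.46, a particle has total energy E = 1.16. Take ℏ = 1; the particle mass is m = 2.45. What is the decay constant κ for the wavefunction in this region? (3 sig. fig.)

κ = 4.02

Since E < U the TISE in this region is ψ'' = κ²ψ with κ = √(2m(U − E))/ℏ.
κ = √(2 × 2.45 × 3.3) = 4.021.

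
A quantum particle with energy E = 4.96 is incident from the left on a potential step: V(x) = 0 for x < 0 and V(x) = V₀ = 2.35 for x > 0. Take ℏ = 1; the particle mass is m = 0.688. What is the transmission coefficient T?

T = 0.975

The wavenumbers are k₁ = √(2mE)/ℏ = 2.612 on the left and k₂ = √(2m(E − V₀))/ℏ = 1.895 on the right.
Continuity of ψ and ψ′ at the step yields the reflection amplitude r = (k₁ − k₂)/(k₁ + k₂) = 0.1591; thus R = |r|² = 0.02533, T = 0.9747.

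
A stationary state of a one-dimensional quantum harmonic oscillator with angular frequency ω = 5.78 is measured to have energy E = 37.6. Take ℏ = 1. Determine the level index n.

Invert E_n = (n + ½)ℏω: n = E/ℏω − ½ = 6.005, so n = 6.

n = 6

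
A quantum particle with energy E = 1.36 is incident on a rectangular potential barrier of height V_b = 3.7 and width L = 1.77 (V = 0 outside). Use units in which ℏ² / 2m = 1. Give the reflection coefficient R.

R = 0.984

E < V_b: inside the barrier ψ ∝ e^{±κx} with κ = √(2m(V_b − E))/ℏ = 1.530.
κL = 2.708, sinh(κL) = 7.463.
The exact tunnelling result is T⁻¹ = 1 + V_b² sinh²(κL) / [4E(V_b − E)] = 60.90, so T = 0.0164.
R = 1 − T = 0.984.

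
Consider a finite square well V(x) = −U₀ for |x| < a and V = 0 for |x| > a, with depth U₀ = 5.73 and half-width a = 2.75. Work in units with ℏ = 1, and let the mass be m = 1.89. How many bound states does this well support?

N = 9

Define the well-strength parameter z₀ = (a/ℏ)√(2mU₀) = 2.75 × √(2·1.89·5.73) = 12.80.
The even/odd transcendental equations gain one root per π/2 in z₀, giving N = 1 + ⌊2z₀/π⌋ = 1 + ⌊8.148⌋ = 9.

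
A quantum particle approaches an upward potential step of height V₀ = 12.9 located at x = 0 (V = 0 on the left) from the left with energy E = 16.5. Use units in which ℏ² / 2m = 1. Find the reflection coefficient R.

On each side the TISE gives plane waves with k = √(2m(E − V))/ℏ: k₁ = √(2·½·16.5) = 4.062, k₂ = √(2·½·3.6) = 1.897.
Continuity of ψ and ψ′ at the step yields the reflection amplitude r = (k₁ − k₂)/(k₁ + k₂) = 0.3632; thus R = |r|² = 0.1319, T = 0.8681.

R = 0.132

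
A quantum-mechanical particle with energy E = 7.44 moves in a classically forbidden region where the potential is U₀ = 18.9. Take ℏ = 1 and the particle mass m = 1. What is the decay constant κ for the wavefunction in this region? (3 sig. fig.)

κ = 4.79

Since E < U₀ the TISE in this region is ψ'' = κ²ψ with κ = √(2m(U₀ − E))/ℏ.
κ = √(2 × 1 × 11.46) = 4.787.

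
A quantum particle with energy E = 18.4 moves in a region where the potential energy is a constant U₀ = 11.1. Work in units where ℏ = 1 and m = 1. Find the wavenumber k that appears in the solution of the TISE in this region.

k = 3.82

With E > U₀ the solution is oscillatory, ψ ∝ e^{±ikx} with k = √(2m(E − U₀))/ℏ.
k = √(2 × 1 × 7.3) = 3.821.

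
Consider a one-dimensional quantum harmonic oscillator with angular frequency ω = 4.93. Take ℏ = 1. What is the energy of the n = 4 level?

E = 22.2

Using E_n = (n + ½)ℏω: E_4 = 4.5 × 4.93 = 22.19.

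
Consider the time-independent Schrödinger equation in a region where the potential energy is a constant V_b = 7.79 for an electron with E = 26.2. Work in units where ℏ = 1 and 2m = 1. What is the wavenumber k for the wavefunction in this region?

k = 4.29

With E > V_b the solution is oscillatory, ψ ∝ e^{±ikx} with k = √(2m(E − V_b))/ℏ.
k = √(2 × 0.5 × 18.41) = 4.291.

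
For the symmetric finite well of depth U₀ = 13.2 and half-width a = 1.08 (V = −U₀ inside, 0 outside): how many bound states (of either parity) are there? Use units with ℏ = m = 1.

N = 4

Define the well-strength parameter z₀ = (a/ℏ)√(2mU₀) = 1.08 × √(2·1·13.2) = 5.549.
The even/odd transcendental equations gain one root per π/2 in z₀, giving N = 1 + ⌊2z₀/π⌋ = 1 + ⌊3.533⌋ = 4.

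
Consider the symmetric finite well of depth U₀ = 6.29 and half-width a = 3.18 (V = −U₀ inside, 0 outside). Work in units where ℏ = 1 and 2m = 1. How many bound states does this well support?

N = 6

The dimensionless depth is z₀ = a√(2mU₀)/ℏ = 3.18 × √(6.290) = 7.975.
The even/odd transcendental equations gain one root per π/2 in z₀, giving N = 1 + ⌊2z₀/π⌋ = 1 + ⌊5.077⌋ = 6.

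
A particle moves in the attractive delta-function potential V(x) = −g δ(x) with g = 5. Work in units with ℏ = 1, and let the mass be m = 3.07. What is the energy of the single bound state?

For x ≠ 0 the bound state is ψ ∝ e^{−κ|x|}; integrating the TISE across the delta gives the cusp condition 2κ = 2mg/ℏ², so κ = 15.35.
Then E = −ℏ²κ²/(2m) = −mg²/(2ℏ²) = -38.38.

E = -38.4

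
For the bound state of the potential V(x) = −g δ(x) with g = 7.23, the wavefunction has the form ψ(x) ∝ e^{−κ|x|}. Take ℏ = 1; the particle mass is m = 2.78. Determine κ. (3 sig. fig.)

Integrate −(ℏ²/2m)ψ'' − gδ(x)ψ = Eψ from −ε to +ε: the ψ'' term gives ψ'(0⁺) − ψ'(0⁻) and the δ term gives −(2mg/ℏ²)ψ(0).
With ψ ∝ e^{−κ|x|} this yields −2κ = −2mg/ℏ², so κ = mg/ℏ² = 20.10.

κ = 20.1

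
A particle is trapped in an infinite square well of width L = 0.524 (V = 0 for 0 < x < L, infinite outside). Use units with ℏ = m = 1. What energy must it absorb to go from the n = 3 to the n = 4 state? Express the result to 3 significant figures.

E_n = n²π²ℏ²/(2mL²), so ΔE = (4² − 3²) π²ℏ²/(2mL²).
ΔE = 7 × π² / (2 × 1 × 0.524²) = 125.8.

ΔE = 126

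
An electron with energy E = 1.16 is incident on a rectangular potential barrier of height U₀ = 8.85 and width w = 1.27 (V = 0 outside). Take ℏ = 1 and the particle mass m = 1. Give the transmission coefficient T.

T = 0.0000860

Since E < U₀ the interior solution is evanescent with decay constant κ = √(2m(U₀ − E))/ℏ = 3.922.
κw = 4.981, sinh(κw) = 72.78.
The exact tunnelling result is T⁻¹ = 1 + U₀² sinh²(κw) / [4E(U₀ − E)] = 11630, so T = 0.0000860.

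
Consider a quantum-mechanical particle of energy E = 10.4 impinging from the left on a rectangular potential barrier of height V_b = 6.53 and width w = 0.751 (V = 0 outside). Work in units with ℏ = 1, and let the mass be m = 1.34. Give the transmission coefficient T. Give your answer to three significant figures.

T = 0.896

E > V_b: inside the barrier k₂ = √(2m(E − V_b))/ℏ = 3.220, k₂w = 2.419.
Matching at both interfaces gives T⁻¹ = 1 + V_b² sin²(k₂w) / [4E(E − V_b)] = 1.116, hence T = 0.896.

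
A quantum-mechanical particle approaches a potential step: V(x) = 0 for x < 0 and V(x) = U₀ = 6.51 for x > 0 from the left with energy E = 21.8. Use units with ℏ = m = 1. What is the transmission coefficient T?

T = 0.992

The wavenumbers are k₁ = √(2mE)/ℏ = 6.603 on the left and k₂ = √(2m(E − U₀))/ℏ = 5.530 on the right.
Continuity of ψ and ψ′ at the step yields the reflection amplitude r = (k₁ − k₂)/(k₁ + k₂) = 0.08845; thus R = |r|² = 0.007823, T = 0.9922.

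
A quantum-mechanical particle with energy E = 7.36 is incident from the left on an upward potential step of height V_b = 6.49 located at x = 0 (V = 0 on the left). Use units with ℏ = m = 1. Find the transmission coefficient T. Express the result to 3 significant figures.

The wavenumbers are k₁ = √(2mE)/ℏ = 3.837 on the left and k₂ = √(2m(E − V_b))/ℏ = 1.319 on the right.
Matching ψ and ψ′ at x = 0 gives r = (k₁ − k₂)/(k₁ + k₂), so R = r² = 0.2384 and T = 1 − R = 0.7616.

T = 0.762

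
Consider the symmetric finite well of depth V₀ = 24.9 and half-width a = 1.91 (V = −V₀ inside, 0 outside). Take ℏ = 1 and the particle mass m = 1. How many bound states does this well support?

N = 9

The dimensionless depth is z₀ = a√(2mV₀)/ℏ = 1.91 × √(49.80) = 13.48.
A new bound state (alternating even/odd) appears each time z₀ passes a multiple of π/2, so N = ⌊2z₀/π⌋ + 1 = ⌊8.581⌋ + 1 = 9.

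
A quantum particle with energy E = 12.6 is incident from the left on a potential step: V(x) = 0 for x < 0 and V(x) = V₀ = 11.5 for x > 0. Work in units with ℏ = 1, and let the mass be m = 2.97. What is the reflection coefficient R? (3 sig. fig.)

R = 0.296

On each side the TISE gives plane waves with k = √(2m(E − V))/ℏ: k₁ = √(2·2.97·12.6) = 8.651, k₂ = √(2·2.97·1.1) = 2.556.
Matching ψ and ψ′ at x = 0 gives r = (k₁ − k₂)/(k₁ + k₂), so R = r² = 0.2958 and T = 1 − R = 0.7042.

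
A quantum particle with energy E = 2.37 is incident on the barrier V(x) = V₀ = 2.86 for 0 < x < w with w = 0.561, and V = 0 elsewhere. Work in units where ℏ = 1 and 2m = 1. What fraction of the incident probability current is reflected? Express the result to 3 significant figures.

Since E < V₀ the interior solution is evanescent with decay constant κ = √(2m(V₀ − E))/ℏ = 0.7000.
κw = 0.3927, sinh(κw) = 0.4029.
The exact tunnelling result is T⁻¹ = 1 + V₀² sinh²(κw) / [4E(V₀ − E)] = 1.286, so T = 0.778.
R = 1 − T = 0.222.

R = 0.222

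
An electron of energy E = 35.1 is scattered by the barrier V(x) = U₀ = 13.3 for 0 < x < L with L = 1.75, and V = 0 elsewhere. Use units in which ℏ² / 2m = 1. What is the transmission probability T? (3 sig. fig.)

Above the barrier the interior wavenumber is k₂ = √(2m(E − U₀))/ℏ = 4.669, giving phase k₂L = 8.171.
T = [1 + U₀² sin²(k₂L) / (4E(E − U₀))]⁻¹ = 1/1.052 = 0.950.

T = 0.950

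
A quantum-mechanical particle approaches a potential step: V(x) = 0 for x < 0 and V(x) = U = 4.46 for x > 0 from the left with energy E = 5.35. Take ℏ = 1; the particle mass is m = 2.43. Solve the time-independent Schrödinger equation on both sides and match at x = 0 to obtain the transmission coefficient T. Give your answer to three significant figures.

On each side the TISE gives plane waves with k = √(2m(E − V))/ℏ: k₁ = √(2·2.43·5.35) = 5.099, k₂ = √(2·2.43·0.89) = 2.080.
Continuity of ψ and ψ′ at the step yields the reflection amplitude r = (k₁ − k₂)/(k₁ + k₂) = 0.4206; thus R = |r|² = 0.1769, T = 0.8231.

T = 0.823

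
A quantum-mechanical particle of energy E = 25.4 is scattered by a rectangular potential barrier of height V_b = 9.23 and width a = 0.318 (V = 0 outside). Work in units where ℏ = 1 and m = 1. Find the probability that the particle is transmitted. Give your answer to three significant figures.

E > V_b: inside the barrier k₂ = √(2m(E − V_b))/ℏ = 5.687, k₂a = 1.808.
Matching at both interfaces gives T⁻¹ = 1 + V_b² sin²(k₂a) / [4E(E − V_b)] = 1.049, hence T = 0.953.

T = 0.953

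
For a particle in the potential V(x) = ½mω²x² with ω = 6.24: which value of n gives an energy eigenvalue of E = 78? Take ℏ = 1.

Invert E_n = (n + ½)ℏω: n = E/ℏω − ½ = 12.000, so n = 12.

n = 12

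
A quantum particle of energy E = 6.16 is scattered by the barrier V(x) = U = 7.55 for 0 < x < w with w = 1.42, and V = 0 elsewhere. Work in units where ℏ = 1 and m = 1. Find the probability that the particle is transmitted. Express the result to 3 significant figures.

T = 0.0210

E < U: inside the barrier ψ ∝ e^{±κx} with κ = √(2m(U − E))/ℏ = 1.667.
κw = 2.368, sinh(κw) = 5.289.
Matching ψ, ψ′ at both faces gives T = [1 + U² sinh²(κw) / (4E(U − E))]⁻¹ = 1/47.56 = 0.0210.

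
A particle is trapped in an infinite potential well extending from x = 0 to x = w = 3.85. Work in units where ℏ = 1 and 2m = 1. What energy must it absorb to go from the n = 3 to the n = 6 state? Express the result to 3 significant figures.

ΔE = 18.0

E_n = n²π²ℏ²/(2mw²), so ΔE = (6² − 3²) π²ℏ²/(2mw²).
ΔE = 27 × π² / (2 × 0.5 × 3.85²) = 17.98.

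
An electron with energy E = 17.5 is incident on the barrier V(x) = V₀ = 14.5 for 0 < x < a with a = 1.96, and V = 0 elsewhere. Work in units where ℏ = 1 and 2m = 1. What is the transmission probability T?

Above the barrier the interior wavenumber is k₂ = √(2m(E − V₀))/ℏ = 1.732, giving phase k₂a = 3.395.
T = [1 + V₀² sin²(k₂a) / (4E(E − V₀))]⁻¹ = 1/1.063 = 0.941.

T = 0.941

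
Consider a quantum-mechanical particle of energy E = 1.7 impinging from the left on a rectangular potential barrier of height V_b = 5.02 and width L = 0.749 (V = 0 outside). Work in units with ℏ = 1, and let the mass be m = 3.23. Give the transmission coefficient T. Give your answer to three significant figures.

E < V_b: inside the barrier ψ ∝ e^{±κx} with κ = √(2m(V_b − E))/ℏ = 4.631.
κL = 3.469, sinh(κL) = 16.03.
Matching ψ, ψ′ at both faces gives T = [1 + V_b² sinh²(κL) / (4E(V_b − E))]⁻¹ = 1/287.9 = 0.00347.

T = 0.00347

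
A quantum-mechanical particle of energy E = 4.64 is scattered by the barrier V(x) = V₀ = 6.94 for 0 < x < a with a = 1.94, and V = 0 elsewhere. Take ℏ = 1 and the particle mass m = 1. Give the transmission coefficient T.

T = 0.000862

E < V₀: inside the barrier ψ ∝ e^{±κx} with κ = √(2m(V₀ − E))/ℏ = 2.145.
κa = 4.161, sinh(κa) = 32.05.
The exact tunnelling result is T⁻¹ = 1 + V₀² sinh²(κa) / [4E(V₀ − E)] = 1160, so T = 0.000862.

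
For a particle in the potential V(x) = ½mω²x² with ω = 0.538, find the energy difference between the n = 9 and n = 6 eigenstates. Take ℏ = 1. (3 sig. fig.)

E_n = ℏω(n + ½), so ΔE = (9 − 6) ℏω = 3 × 0.538 = 1.614.

ΔE = 1.61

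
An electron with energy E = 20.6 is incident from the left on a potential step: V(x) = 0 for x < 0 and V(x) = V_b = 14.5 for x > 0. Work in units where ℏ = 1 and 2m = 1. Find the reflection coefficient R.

The wavenumbers are k₁ = √(2mE)/ℏ = 4.539 on the left and k₂ = √(2m(E − V_b))/ℏ = 2.470 on the right.
Continuity of ψ and ψ′ at the step yields the reflection amplitude r = (k₁ − k₂)/(k₁ + k₂) = 0.2952; thus R = |r|² = 0.08714, T = 0.9129.

R = 0.0871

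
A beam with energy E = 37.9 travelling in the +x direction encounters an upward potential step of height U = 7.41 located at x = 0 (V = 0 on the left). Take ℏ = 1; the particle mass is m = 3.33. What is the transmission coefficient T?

On each side the TISE gives plane waves with k = √(2m(E − V))/ℏ: k₁ = √(2·3.33·37.9) = 15.89, k₂ = √(2·3.33·30.49) = 14.25.
Matching ψ and ψ′ at x = 0 gives r = (k₁ − k₂)/(k₁ + k₂), so R = r² = 0.002952 and T = 1 − R = 0.9970.

T = 0.997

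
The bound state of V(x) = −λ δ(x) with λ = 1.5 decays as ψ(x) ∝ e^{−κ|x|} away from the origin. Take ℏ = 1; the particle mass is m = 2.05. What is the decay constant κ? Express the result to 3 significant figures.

κ = 3.08

Integrate −(ℏ²/2m)ψ'' − λδ(x)ψ = Eψ from −ε to +ε: the ψ'' term gives ψ'(0⁺) − ψ'(0⁻) and the δ term gives −(2mλ/ℏ²)ψ(0).
With ψ ∝ e^{−κ|x|} this yields −2κ = −2mλ/ℏ², so κ = mλ/ℏ² = 3.075.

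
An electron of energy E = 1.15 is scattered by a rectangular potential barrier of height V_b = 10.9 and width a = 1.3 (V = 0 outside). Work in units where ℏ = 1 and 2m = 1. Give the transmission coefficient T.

E < V_b: inside the barrier ψ ∝ e^{±κx} with κ = √(2m(V_b − E))/ℏ = 3.122.
κa = 4.059, sinh(κa) = 28.96.
The exact tunnelling result is T⁻¹ = 1 + V_b² sinh²(κa) / [4E(V_b − E)] = 2222, so T = 0.000450.

T = 0.000450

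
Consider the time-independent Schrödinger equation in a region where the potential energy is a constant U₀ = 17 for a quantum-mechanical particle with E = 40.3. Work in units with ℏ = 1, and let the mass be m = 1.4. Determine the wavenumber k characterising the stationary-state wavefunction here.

With E > U₀ the solution is oscillatory, ψ ∝ e^{±ikx} with k = √(2m(E − U₀))/ℏ.
k = √(2 × 1.4 × 23.3) = 8.077.

k = 8.08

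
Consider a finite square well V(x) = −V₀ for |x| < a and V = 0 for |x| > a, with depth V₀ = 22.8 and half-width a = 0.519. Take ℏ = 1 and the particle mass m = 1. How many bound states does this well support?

N = 3

Define the well-strength parameter z₀ = (a/ℏ)√(2mV₀) = 0.519 × √(2·1·22.8) = 3.505.
The even/odd transcendental equations gain one root per π/2 in z₀, giving N = 1 + ⌊2z₀/π⌋ = 1 + ⌊2.231⌋ = 3.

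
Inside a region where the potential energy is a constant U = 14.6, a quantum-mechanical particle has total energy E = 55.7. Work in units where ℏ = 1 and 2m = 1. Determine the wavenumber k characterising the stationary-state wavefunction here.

k = 6.41

With E > U the solution is oscillatory, ψ ∝ e^{±ikx} with k = √(2m(E − U))/ℏ.
k = √(2 × 0.5 × 41.1) = 6.411.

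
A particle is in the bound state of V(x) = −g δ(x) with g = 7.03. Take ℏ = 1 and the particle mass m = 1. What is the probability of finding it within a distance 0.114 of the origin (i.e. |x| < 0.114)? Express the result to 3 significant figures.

P = 0.799

The normalised bound state is ψ = √κ e^{−κ|x|} with κ = mg/ℏ² = 7.030.
P(|x| < d) = ∫_{−d}^{d} κ e^{−2κ|x|} dx = 1 − e^{−2κd} = 1 − e^{−1.603} = 0.7987.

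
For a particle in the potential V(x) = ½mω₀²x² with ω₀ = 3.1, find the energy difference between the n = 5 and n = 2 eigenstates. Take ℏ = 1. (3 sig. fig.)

E_n = ℏω₀(n + ½), so ΔE = (5 − 2) ℏω₀ = 3 × 3.1 = 9.300.

ΔE = 9.30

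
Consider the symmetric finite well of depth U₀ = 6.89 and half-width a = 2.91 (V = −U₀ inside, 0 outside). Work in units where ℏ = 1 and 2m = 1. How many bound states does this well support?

N = 5

Define the well-strength parameter z₀ = (a/ℏ)√(2mU₀) = 2.91 × √(2·0.5·6.89) = 7.638.
A new bound state (alternating even/odd) appears each time z₀ passes a multiple of π/2, so N = ⌊2z₀/π⌋ + 1 = ⌊4.863⌋ + 1 = 5.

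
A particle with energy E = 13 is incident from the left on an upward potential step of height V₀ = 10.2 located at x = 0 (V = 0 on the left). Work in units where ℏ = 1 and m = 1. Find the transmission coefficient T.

T = 0.866

The wavenumbers are k₁ = √(2mE)/ℏ = 5.099 on the left and k₂ = √(2m(E − V₀))/ℏ = 2.366 on the right.
Matching ψ and ψ′ at x = 0 gives r = (k₁ − k₂)/(k₁ + k₂), so R = r² = 0.1340 and T = 1 − R = 0.8660.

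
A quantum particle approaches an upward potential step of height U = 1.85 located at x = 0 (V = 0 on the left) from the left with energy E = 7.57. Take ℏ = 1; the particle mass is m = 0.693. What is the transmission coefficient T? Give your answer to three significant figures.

The wavenumbers are k₁ = √(2mE)/ℏ = 3.239 on the left and k₂ = √(2m(E − U))/ℏ = 2.816 on the right.
Continuity of ψ and ψ′ at the step yields the reflection amplitude r = (k₁ − k₂)/(k₁ + k₂) = 0.06994; thus R = |r|² = 0.004892, T = 0.9951.

T = 0.995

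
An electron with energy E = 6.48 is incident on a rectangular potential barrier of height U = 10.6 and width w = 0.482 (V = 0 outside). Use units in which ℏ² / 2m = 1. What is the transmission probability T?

T = 0.422

E < U: inside the barrier ψ ∝ e^{±κx} with κ = √(2m(U − E))/ℏ = 2.030.
κw = 0.9784, sinh(κw) = 1.142.
Matching ψ, ψ′ at both faces gives T = [1 + U² sinh²(κw) / (4E(U − E))]⁻¹ = 1/2.372 = 0.422.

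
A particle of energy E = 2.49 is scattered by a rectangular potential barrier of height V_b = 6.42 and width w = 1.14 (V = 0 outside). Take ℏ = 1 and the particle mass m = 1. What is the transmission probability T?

Since E < V_b the interior solution is evanescent with decay constant κ = √(2m(V_b − E))/ℏ = 2.804.
κw = 3.196, sinh(κw) = 12.20.
Matching ψ, ψ′ at both faces gives T = [1 + V_b² sinh²(κw) / (4E(V_b − E))]⁻¹ = 1/157.7 = 0.00634.

T = 0.00634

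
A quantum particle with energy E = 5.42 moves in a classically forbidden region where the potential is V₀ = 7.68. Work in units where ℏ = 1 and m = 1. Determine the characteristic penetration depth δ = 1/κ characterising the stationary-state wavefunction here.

δ = 0.470

Since E < V₀ the TISE in this region is ψ'' = κ²ψ with κ = √(2m(V₀ − E))/ℏ.
κ = √(2 × 1 × 2.26) = 2.126. The penetration depth is δ = 1/κ = 0.470.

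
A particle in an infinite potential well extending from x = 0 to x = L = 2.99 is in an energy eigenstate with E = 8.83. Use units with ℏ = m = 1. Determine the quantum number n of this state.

n = 4

For an infinite well E_n = n²π²ℏ²/(2mL²), so n = (L/πℏ)√(2mE).
n = (2.99/π) × √(2 × 1 × 8.83) = 4.000 → n = 4.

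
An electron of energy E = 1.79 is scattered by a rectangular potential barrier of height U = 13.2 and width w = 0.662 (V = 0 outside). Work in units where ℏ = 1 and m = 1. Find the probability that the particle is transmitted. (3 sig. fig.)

E < U: inside the barrier ψ ∝ e^{±κx} with κ = √(2m(U − E))/ℏ = 4.777.
κw = 3.162, sinh(κw) = 11.79.
Matching ψ, ψ′ at both faces gives T = [1 + U² sinh²(κw) / (4E(U − E))]⁻¹ = 1/297.6 = 0.00336.

T = 0.00336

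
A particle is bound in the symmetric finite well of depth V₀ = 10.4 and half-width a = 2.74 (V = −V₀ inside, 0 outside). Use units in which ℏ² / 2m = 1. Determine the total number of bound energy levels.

The dimensionless depth is z₀ = a√(2mV₀)/ℏ = 2.74 × √(10.40) = 8.836.
The even/odd transcendental equations gain one root per π/2 in z₀, giving N = 1 + ⌊2z₀/π⌋ = 1 + ⌊5.625⌋ = 6.

N = 6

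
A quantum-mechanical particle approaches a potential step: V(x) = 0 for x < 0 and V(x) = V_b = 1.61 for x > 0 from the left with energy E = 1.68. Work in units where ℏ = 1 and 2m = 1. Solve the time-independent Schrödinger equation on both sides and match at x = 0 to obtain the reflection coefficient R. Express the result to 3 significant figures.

The wavenumbers are k₁ = √(2mE)/ℏ = 1.296 on the left and k₂ = √(2m(E − V_b))/ℏ = 0.2646 on the right.
Matching ψ and ψ′ at x = 0 gives r = (k₁ − k₂)/(k₁ + k₂), so R = r² = 0.4369 and T = 1 − R = 0.5631.

R = 0.437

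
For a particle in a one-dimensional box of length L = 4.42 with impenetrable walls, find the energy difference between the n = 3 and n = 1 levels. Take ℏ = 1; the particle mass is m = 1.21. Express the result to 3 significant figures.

E_n = n²π²ℏ²/(2mL²), so ΔE = (3² − 1²) π²ℏ²/(2mL²).
ΔE = 8 × π² / (2 × 1.21 × 4.42²) = 1.670.

ΔE = 1.67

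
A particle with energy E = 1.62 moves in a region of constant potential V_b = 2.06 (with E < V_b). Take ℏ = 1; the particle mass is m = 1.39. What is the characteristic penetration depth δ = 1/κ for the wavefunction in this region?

δ = 0.904

Since E < V_b the TISE in this region is ψ'' = κ²ψ with κ = √(2m(V_b − E))/ℏ.
κ = √(2 × 1.39 × 0.44) = 1.106. The penetration depth is δ = 1/κ = 0.904.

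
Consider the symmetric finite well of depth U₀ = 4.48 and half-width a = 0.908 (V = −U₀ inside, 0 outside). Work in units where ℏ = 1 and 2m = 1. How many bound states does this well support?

N = 2

The dimensionless depth is z₀ = a√(2mU₀)/ℏ = 0.908 × √(4.480) = 1.922.
The even/odd transcendental equations gain one root per π/2 in z₀, giving N = 1 + ⌊2z₀/π⌋ = 1 + ⌊1.224⌋ = 2.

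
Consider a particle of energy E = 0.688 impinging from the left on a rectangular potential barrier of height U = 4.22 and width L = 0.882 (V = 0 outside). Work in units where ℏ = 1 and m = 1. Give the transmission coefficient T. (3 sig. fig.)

T = 0.0201

Since E < U the interior solution is evanescent with decay constant κ = √(2m(U − E))/ℏ = 2.658.
κL = 2.344, sinh(κL) = 5.164.
Matching ψ, ψ′ at both faces gives T = [1 + U² sinh²(κL) / (4E(U − E))]⁻¹ = 1/49.87 = 0.0201.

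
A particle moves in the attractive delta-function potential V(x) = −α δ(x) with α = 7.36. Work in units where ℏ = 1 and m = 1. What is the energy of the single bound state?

E = -27.1

The bound state is ψ(x) = √κ e^{−κ|x|}. The derivative jump ψ'(0⁺) − ψ'(0⁻) = −(2mα/ℏ²)ψ(0) fixes κ = mα/ℏ² = 7.360.
Then E = −ℏ²κ²/(2m) = −mα²/(2ℏ²) = -27.08.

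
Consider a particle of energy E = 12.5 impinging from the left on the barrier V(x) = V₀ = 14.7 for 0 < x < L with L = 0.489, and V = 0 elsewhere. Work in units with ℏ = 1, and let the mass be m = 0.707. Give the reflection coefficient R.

E < V₀: inside the barrier ψ ∝ e^{±κx} with κ = √(2m(V₀ − E))/ℏ = 1.764.
κL = 0.8625, sinh(κL) = 0.9734.
Matching ψ, ψ′ at both faces gives T = [1 + V₀² sinh²(κL) / (4E(V₀ − E))]⁻¹ = 1/2.862 = 0.349.
R = 1 − T = 0.651.

R = 0.651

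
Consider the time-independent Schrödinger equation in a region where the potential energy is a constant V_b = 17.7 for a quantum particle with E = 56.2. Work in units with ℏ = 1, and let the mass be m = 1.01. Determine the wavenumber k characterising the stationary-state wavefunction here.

With E > V_b the solution is oscillatory, ψ ∝ e^{±ikx} with k = √(2m(E − V_b))/ℏ.
k = √(2 × 1.01 × 38.5) = 8.819.

k = 8.82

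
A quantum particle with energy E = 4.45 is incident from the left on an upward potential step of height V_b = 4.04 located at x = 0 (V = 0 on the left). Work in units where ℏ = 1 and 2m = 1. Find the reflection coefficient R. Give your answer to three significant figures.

R = 0.285

The wavenumbers are k₁ = √(2mE)/ℏ = 2.110 on the left and k₂ = √(2m(E − V_b))/ℏ = 0.6403 on the right.
Continuity of ψ and ψ′ at the step yields the reflection amplitude r = (k₁ − k₂)/(k₁ + k₂) = 0.5343; thus R = |r|² = 0.2855, T = 0.7145.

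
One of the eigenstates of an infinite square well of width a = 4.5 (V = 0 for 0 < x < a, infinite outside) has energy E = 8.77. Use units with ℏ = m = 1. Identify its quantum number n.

n = 6

For an infinite well E_n = n²π²ℏ²/(2ma²), so n = (a/πℏ)√(2mE).
n = (4.5/π) × √(2 × 1 × 8.77) = 5.999 → n = 6.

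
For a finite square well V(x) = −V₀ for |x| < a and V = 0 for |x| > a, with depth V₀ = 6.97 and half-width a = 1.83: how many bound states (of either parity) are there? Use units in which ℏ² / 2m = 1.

N = 4

The dimensionless depth is z₀ = a√(2mV₀)/ℏ = 1.83 × √(6.970) = 4.831.
A new bound state (alternating even/odd) appears each time z₀ passes a multiple of π/2, so N = ⌊2z₀/π⌋ + 1 = ⌊3.076⌋ + 1 = 4.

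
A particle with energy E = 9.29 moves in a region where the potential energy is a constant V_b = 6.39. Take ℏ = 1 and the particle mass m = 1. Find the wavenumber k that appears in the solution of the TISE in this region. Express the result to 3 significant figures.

With E > V_b the solution is oscillatory, ψ ∝ e^{±ikx} with k = √(2m(E − V_b))/ℏ.
k = √(2 × 1 × 2.9) = 2.408.

k = 2.41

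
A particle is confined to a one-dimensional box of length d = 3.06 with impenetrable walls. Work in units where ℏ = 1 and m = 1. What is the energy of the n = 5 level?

E = 13.2

The infinite-well eigenfunctions ψ_n = √(2/d) sin(nπx/d) vanish at both walls, giving E_n = n²π²ℏ²/(2md²).
E_5 = 5² × π² / (2 × 1 × 3.06²) = 13.18.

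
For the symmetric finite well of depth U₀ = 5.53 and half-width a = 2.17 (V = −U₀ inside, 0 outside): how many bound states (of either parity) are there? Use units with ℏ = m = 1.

N = 5

The dimensionless depth is z₀ = a√(2mU₀)/ℏ = 2.17 × √(11.06) = 7.217.
A new bound state (alternating even/odd) appears each time z₀ passes a multiple of π/2, so N = ⌊2z₀/π⌋ + 1 = ⌊4.594⌋ + 1 = 5.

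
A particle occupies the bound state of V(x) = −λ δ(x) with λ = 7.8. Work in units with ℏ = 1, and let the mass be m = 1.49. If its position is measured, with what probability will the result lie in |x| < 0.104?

P = 0.911

The normalised bound state is ψ = √κ e^{−κ|x|} with κ = mλ/ℏ² = 11.62.
P(|x| < d) = ∫_{−d}^{d} κ e^{−2κ|x|} dx = 1 − e^{−2κd} = 1 − e^{−2.417} = 0.9108.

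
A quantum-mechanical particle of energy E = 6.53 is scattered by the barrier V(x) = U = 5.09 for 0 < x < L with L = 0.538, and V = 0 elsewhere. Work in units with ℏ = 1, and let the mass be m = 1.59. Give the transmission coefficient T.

T = 0.635

Above the barrier the interior wavenumber is k₂ = √(2m(E − U))/ℏ = 2.140, giving phase k₂L = 1.151.
T = [1 + U² sin²(k₂L) / (4E(E − U))]⁻¹ = 1/1.575 = 0.635.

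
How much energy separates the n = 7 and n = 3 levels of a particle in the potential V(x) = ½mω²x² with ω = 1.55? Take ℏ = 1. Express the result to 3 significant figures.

ΔE = 6.20

E_n = ℏω(n + ½), so ΔE = (7 − 3) ℏω = 4 × 1.55 = 6.200.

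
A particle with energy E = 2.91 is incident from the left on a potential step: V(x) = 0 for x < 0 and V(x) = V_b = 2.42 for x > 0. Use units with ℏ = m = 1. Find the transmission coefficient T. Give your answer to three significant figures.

T = 0.825

The wavenumbers are k₁ = √(2mE)/ℏ = 2.412 on the left and k₂ = √(2m(E − V_b))/ℏ = 0.9899 on the right.
Matching ψ and ψ′ at x = 0 gives r = (k₁ − k₂)/(k₁ + k₂), so R = r² = 0.1748 and T = 1 − R = 0.8252.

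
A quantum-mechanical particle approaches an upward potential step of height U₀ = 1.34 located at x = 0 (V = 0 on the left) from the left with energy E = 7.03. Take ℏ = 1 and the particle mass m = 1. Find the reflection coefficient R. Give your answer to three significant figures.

The wavenumbers are k₁ = √(2mE)/ℏ = 3.750 on the left and k₂ = √(2m(E − U₀))/ℏ = 3.373 on the right.
Continuity of ψ and ψ′ at the step yields the reflection amplitude r = (k₁ − k₂)/(k₁ + k₂) = 0.05282; thus R = |r|² = 0.002790, T = 0.9972.

R = 0.00279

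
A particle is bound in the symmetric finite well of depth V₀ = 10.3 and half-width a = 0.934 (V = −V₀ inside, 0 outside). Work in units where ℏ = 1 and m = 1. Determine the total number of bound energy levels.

N = 3

The dimensionless depth is z₀ = a√(2mV₀)/ℏ = 0.934 × √(20.60) = 4.239.
The even/odd transcendental equations gain one root per π/2 in z₀, giving N = 1 + ⌊2z₀/π⌋ = 1 + ⌊2.699⌋ = 3.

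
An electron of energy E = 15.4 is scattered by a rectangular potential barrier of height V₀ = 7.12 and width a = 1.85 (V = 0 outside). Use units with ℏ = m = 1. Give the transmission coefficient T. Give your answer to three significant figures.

Above the barrier the interior wavenumber is k₂ = √(2m(E − V₀))/ℏ = 4.069, giving phase k₂a = 7.528.
T = [1 + V₀² sin²(k₂a) / (4E(E − V₀))]⁻¹ = 1/1.089 = 0.918.

T = 0.918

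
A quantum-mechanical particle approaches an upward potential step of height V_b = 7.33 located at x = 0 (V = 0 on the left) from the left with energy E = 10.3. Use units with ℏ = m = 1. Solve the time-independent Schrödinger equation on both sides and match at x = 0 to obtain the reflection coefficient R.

R = 0.0908

On each side the TISE gives plane waves with k = √(2m(E − V))/ℏ: k₁ = √(2·1·10.3) = 4.539, k₂ = √(2·1·2.97) = 2.437.
Matching ψ and ψ′ at x = 0 gives r = (k₁ − k₂)/(k₁ + k₂), so R = r² = 0.09075 and T = 1 − R = 0.9092.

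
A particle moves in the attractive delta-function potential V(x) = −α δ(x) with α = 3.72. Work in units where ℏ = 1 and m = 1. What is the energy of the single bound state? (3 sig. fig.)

The bound state is ψ(x) = √κ e^{−κ|x|}. The derivative jump ψ'(0⁺) − ψ'(0⁻) = −(2mα/ℏ²)ψ(0) fixes κ = mα/ℏ² = 3.720.
Then E = −ℏ²κ²/(2m) = −mα²/(2ℏ²) = -6.919.

E = -6.92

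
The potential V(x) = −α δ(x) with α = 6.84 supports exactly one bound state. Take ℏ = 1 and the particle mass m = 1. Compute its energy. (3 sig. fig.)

The bound state is ψ(x) = √κ e^{−κ|x|}. The derivative jump ψ'(0⁺) − ψ'(0⁻) = −(2mα/ℏ²)ψ(0) fixes κ = mα/ℏ² = 6.840.
Then E = −ℏ²κ²/(2m) = −mα²/(2ℏ²) = -23.39.

E = -23.4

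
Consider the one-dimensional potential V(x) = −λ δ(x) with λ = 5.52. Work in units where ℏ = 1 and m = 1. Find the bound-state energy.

E = -15.2

For x ≠ 0 the bound state is ψ ∝ e^{−κ|x|}; integrating the TISE across the delta gives the cusp condition 2κ = 2mλ/ℏ², so κ = 5.520.
Then E = −ℏ²κ²/(2m) = −mλ²/(2ℏ²) = -15.24.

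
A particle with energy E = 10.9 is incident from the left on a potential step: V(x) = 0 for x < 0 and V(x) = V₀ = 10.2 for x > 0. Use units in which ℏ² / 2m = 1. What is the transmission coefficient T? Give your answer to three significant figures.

On each side the TISE gives plane waves with k = √(2m(E − V))/ℏ: k₁ = √(2·½·10.9) = 3.302, k₂ = √(2·½·0.7) = 0.8367.
Continuity of ψ and ψ′ at the step yields the reflection amplitude r = (k₁ − k₂)/(k₁ + k₂) = 0.5956; thus R = |r|² = 0.3548, T = 0.6452.

T = 0.645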